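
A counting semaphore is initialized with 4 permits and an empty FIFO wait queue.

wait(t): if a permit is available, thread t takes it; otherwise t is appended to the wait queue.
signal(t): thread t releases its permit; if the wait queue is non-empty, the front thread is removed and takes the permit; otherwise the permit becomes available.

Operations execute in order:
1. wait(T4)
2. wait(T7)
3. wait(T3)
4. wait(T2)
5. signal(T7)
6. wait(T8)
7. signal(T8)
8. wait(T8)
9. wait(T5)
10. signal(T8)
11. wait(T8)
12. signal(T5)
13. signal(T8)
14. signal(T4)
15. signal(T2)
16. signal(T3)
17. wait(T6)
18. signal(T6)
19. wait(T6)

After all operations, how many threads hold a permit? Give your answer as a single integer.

Step 1: wait(T4) -> count=3 queue=[] holders={T4}
Step 2: wait(T7) -> count=2 queue=[] holders={T4,T7}
Step 3: wait(T3) -> count=1 queue=[] holders={T3,T4,T7}
Step 4: wait(T2) -> count=0 queue=[] holders={T2,T3,T4,T7}
Step 5: signal(T7) -> count=1 queue=[] holders={T2,T3,T4}
Step 6: wait(T8) -> count=0 queue=[] holders={T2,T3,T4,T8}
Step 7: signal(T8) -> count=1 queue=[] holders={T2,T3,T4}
Step 8: wait(T8) -> count=0 queue=[] holders={T2,T3,T4,T8}
Step 9: wait(T5) -> count=0 queue=[T5] holders={T2,T3,T4,T8}
Step 10: signal(T8) -> count=0 queue=[] holders={T2,T3,T4,T5}
Step 11: wait(T8) -> count=0 queue=[T8] holders={T2,T3,T4,T5}
Step 12: signal(T5) -> count=0 queue=[] holders={T2,T3,T4,T8}
Step 13: signal(T8) -> count=1 queue=[] holders={T2,T3,T4}
Step 14: signal(T4) -> count=2 queue=[] holders={T2,T3}
Step 15: signal(T2) -> count=3 queue=[] holders={T3}
Step 16: signal(T3) -> count=4 queue=[] holders={none}
Step 17: wait(T6) -> count=3 queue=[] holders={T6}
Step 18: signal(T6) -> count=4 queue=[] holders={none}
Step 19: wait(T6) -> count=3 queue=[] holders={T6}
Final holders: {T6} -> 1 thread(s)

Answer: 1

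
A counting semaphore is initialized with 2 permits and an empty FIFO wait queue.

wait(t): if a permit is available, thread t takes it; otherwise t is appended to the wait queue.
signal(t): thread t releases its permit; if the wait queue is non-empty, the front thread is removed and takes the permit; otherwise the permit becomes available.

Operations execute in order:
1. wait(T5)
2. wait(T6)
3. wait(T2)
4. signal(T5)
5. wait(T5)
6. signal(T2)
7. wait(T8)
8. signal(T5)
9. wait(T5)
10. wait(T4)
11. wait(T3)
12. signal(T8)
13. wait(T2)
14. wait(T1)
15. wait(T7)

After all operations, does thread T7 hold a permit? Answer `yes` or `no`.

Answer: no

Derivation:
Step 1: wait(T5) -> count=1 queue=[] holders={T5}
Step 2: wait(T6) -> count=0 queue=[] holders={T5,T6}
Step 3: wait(T2) -> count=0 queue=[T2] holders={T5,T6}
Step 4: signal(T5) -> count=0 queue=[] holders={T2,T6}
Step 5: wait(T5) -> count=0 queue=[T5] holders={T2,T6}
Step 6: signal(T2) -> count=0 queue=[] holders={T5,T6}
Step 7: wait(T8) -> count=0 queue=[T8] holders={T5,T6}
Step 8: signal(T5) -> count=0 queue=[] holders={T6,T8}
Step 9: wait(T5) -> count=0 queue=[T5] holders={T6,T8}
Step 10: wait(T4) -> count=0 queue=[T5,T4] holders={T6,T8}
Step 11: wait(T3) -> count=0 queue=[T5,T4,T3] holders={T6,T8}
Step 12: signal(T8) -> count=0 queue=[T4,T3] holders={T5,T6}
Step 13: wait(T2) -> count=0 queue=[T4,T3,T2] holders={T5,T6}
Step 14: wait(T1) -> count=0 queue=[T4,T3,T2,T1] holders={T5,T6}
Step 15: wait(T7) -> count=0 queue=[T4,T3,T2,T1,T7] holders={T5,T6}
Final holders: {T5,T6} -> T7 not in holders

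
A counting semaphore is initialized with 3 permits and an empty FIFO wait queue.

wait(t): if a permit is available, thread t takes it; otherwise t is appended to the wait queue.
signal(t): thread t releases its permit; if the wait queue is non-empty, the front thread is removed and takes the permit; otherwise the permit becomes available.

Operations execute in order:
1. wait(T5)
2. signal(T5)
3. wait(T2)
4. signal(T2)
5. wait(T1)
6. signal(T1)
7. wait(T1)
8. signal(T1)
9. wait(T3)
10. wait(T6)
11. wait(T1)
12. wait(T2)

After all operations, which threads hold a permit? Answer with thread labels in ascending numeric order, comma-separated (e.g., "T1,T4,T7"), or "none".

Step 1: wait(T5) -> count=2 queue=[] holders={T5}
Step 2: signal(T5) -> count=3 queue=[] holders={none}
Step 3: wait(T2) -> count=2 queue=[] holders={T2}
Step 4: signal(T2) -> count=3 queue=[] holders={none}
Step 5: wait(T1) -> count=2 queue=[] holders={T1}
Step 6: signal(T1) -> count=3 queue=[] holders={none}
Step 7: wait(T1) -> count=2 queue=[] holders={T1}
Step 8: signal(T1) -> count=3 queue=[] holders={none}
Step 9: wait(T3) -> count=2 queue=[] holders={T3}
Step 10: wait(T6) -> count=1 queue=[] holders={T3,T6}
Step 11: wait(T1) -> count=0 queue=[] holders={T1,T3,T6}
Step 12: wait(T2) -> count=0 queue=[T2] holders={T1,T3,T6}
Final holders: T1,T3,T6

Answer: T1,T3,T6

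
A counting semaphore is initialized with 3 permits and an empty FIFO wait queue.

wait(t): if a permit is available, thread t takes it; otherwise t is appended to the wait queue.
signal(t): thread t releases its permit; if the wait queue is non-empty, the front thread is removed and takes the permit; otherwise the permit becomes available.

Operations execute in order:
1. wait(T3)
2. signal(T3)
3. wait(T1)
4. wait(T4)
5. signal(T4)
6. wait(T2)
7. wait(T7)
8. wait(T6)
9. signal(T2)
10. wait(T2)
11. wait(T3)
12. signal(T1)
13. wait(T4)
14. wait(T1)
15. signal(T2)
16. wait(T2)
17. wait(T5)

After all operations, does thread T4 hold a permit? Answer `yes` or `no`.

Answer: no

Derivation:
Step 1: wait(T3) -> count=2 queue=[] holders={T3}
Step 2: signal(T3) -> count=3 queue=[] holders={none}
Step 3: wait(T1) -> count=2 queue=[] holders={T1}
Step 4: wait(T4) -> count=1 queue=[] holders={T1,T4}
Step 5: signal(T4) -> count=2 queue=[] holders={T1}
Step 6: wait(T2) -> count=1 queue=[] holders={T1,T2}
Step 7: wait(T7) -> count=0 queue=[] holders={T1,T2,T7}
Step 8: wait(T6) -> count=0 queue=[T6] holders={T1,T2,T7}
Step 9: signal(T2) -> count=0 queue=[] holders={T1,T6,T7}
Step 10: wait(T2) -> count=0 queue=[T2] holders={T1,T6,T7}
Step 11: wait(T3) -> count=0 queue=[T2,T3] holders={T1,T6,T7}
Step 12: signal(T1) -> count=0 queue=[T3] holders={T2,T6,T7}
Step 13: wait(T4) -> count=0 queue=[T3,T4] holders={T2,T6,T7}
Step 14: wait(T1) -> count=0 queue=[T3,T4,T1] holders={T2,T6,T7}
Step 15: signal(T2) -> count=0 queue=[T4,T1] holders={T3,T6,T7}
Step 16: wait(T2) -> count=0 queue=[T4,T1,T2] holders={T3,T6,T7}
Step 17: wait(T5) -> count=0 queue=[T4,T1,T2,T5] holders={T3,T6,T7}
Final holders: {T3,T6,T7} -> T4 not in holders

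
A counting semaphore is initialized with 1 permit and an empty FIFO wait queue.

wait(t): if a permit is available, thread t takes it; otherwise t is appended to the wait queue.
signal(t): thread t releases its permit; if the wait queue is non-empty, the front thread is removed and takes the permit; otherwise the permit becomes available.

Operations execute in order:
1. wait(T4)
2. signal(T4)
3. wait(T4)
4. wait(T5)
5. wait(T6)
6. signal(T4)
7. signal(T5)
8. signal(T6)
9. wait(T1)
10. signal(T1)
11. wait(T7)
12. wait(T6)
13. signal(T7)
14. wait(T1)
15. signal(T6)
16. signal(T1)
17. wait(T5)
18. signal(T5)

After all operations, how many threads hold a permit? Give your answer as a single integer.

Answer: 0

Derivation:
Step 1: wait(T4) -> count=0 queue=[] holders={T4}
Step 2: signal(T4) -> count=1 queue=[] holders={none}
Step 3: wait(T4) -> count=0 queue=[] holders={T4}
Step 4: wait(T5) -> count=0 queue=[T5] holders={T4}
Step 5: wait(T6) -> count=0 queue=[T5,T6] holders={T4}
Step 6: signal(T4) -> count=0 queue=[T6] holders={T5}
Step 7: signal(T5) -> count=0 queue=[] holders={T6}
Step 8: signal(T6) -> count=1 queue=[] holders={none}
Step 9: wait(T1) -> count=0 queue=[] holders={T1}
Step 10: signal(T1) -> count=1 queue=[] holders={none}
Step 11: wait(T7) -> count=0 queue=[] holders={T7}
Step 12: wait(T6) -> count=0 queue=[T6] holders={T7}
Step 13: signal(T7) -> count=0 queue=[] holders={T6}
Step 14: wait(T1) -> count=0 queue=[T1] holders={T6}
Step 15: signal(T6) -> count=0 queue=[] holders={T1}
Step 16: signal(T1) -> count=1 queue=[] holders={none}
Step 17: wait(T5) -> count=0 queue=[] holders={T5}
Step 18: signal(T5) -> count=1 queue=[] holders={none}
Final holders: {none} -> 0 thread(s)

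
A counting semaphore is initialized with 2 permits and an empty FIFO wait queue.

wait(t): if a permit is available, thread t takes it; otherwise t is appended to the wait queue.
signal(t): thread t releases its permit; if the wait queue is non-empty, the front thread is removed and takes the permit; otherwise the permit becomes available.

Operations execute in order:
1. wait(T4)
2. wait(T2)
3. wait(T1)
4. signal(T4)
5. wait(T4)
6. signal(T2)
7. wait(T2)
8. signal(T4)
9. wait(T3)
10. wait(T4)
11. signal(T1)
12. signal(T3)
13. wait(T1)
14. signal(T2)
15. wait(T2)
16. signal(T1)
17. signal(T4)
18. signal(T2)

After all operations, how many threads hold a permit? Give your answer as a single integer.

Answer: 0

Derivation:
Step 1: wait(T4) -> count=1 queue=[] holders={T4}
Step 2: wait(T2) -> count=0 queue=[] holders={T2,T4}
Step 3: wait(T1) -> count=0 queue=[T1] holders={T2,T4}
Step 4: signal(T4) -> count=0 queue=[] holders={T1,T2}
Step 5: wait(T4) -> count=0 queue=[T4] holders={T1,T2}
Step 6: signal(T2) -> count=0 queue=[] holders={T1,T4}
Step 7: wait(T2) -> count=0 queue=[T2] holders={T1,T4}
Step 8: signal(T4) -> count=0 queue=[] holders={T1,T2}
Step 9: wait(T3) -> count=0 queue=[T3] holders={T1,T2}
Step 10: wait(T4) -> count=0 queue=[T3,T4] holders={T1,T2}
Step 11: signal(T1) -> count=0 queue=[T4] holders={T2,T3}
Step 12: signal(T3) -> count=0 queue=[] holders={T2,T4}
Step 13: wait(T1) -> count=0 queue=[T1] holders={T2,T4}
Step 14: signal(T2) -> count=0 queue=[] holders={T1,T4}
Step 15: wait(T2) -> count=0 queue=[T2] holders={T1,T4}
Step 16: signal(T1) -> count=0 queue=[] holders={T2,T4}
Step 17: signal(T4) -> count=1 queue=[] holders={T2}
Step 18: signal(T2) -> count=2 queue=[] holders={none}
Final holders: {none} -> 0 thread(s)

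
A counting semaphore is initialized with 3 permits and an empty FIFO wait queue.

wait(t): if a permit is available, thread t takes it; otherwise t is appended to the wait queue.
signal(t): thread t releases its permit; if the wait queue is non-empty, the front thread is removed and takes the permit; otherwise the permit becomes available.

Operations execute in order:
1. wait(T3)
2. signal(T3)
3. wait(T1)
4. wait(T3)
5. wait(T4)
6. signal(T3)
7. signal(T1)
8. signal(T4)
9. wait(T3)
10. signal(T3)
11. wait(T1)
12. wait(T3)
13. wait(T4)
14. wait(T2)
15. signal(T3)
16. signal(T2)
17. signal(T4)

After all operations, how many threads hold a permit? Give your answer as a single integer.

Step 1: wait(T3) -> count=2 queue=[] holders={T3}
Step 2: signal(T3) -> count=3 queue=[] holders={none}
Step 3: wait(T1) -> count=2 queue=[] holders={T1}
Step 4: wait(T3) -> count=1 queue=[] holders={T1,T3}
Step 5: wait(T4) -> count=0 queue=[] holders={T1,T3,T4}
Step 6: signal(T3) -> count=1 queue=[] holders={T1,T4}
Step 7: signal(T1) -> count=2 queue=[] holders={T4}
Step 8: signal(T4) -> count=3 queue=[] holders={none}
Step 9: wait(T3) -> count=2 queue=[] holders={T3}
Step 10: signal(T3) -> count=3 queue=[] holders={none}
Step 11: wait(T1) -> count=2 queue=[] holders={T1}
Step 12: wait(T3) -> count=1 queue=[] holders={T1,T3}
Step 13: wait(T4) -> count=0 queue=[] holders={T1,T3,T4}
Step 14: wait(T2) -> count=0 queue=[T2] holders={T1,T3,T4}
Step 15: signal(T3) -> count=0 queue=[] holders={T1,T2,T4}
Step 16: signal(T2) -> count=1 queue=[] holders={T1,T4}
Step 17: signal(T4) -> count=2 queue=[] holders={T1}
Final holders: {T1} -> 1 thread(s)

Answer: 1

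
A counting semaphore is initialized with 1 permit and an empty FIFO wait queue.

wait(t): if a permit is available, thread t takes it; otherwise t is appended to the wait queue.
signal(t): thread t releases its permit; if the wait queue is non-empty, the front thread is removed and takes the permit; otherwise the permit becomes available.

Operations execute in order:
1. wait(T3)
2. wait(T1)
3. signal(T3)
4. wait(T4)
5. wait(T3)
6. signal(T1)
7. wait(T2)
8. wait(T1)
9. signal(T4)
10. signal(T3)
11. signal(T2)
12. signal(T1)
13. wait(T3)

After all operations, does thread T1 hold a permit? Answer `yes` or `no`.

Step 1: wait(T3) -> count=0 queue=[] holders={T3}
Step 2: wait(T1) -> count=0 queue=[T1] holders={T3}
Step 3: signal(T3) -> count=0 queue=[] holders={T1}
Step 4: wait(T4) -> count=0 queue=[T4] holders={T1}
Step 5: wait(T3) -> count=0 queue=[T4,T3] holders={T1}
Step 6: signal(T1) -> count=0 queue=[T3] holders={T4}
Step 7: wait(T2) -> count=0 queue=[T3,T2] holders={T4}
Step 8: wait(T1) -> count=0 queue=[T3,T2,T1] holders={T4}
Step 9: signal(T4) -> count=0 queue=[T2,T1] holders={T3}
Step 10: signal(T3) -> count=0 queue=[T1] holders={T2}
Step 11: signal(T2) -> count=0 queue=[] holders={T1}
Step 12: signal(T1) -> count=1 queue=[] holders={none}
Step 13: wait(T3) -> count=0 queue=[] holders={T3}
Final holders: {T3} -> T1 not in holders

Answer: no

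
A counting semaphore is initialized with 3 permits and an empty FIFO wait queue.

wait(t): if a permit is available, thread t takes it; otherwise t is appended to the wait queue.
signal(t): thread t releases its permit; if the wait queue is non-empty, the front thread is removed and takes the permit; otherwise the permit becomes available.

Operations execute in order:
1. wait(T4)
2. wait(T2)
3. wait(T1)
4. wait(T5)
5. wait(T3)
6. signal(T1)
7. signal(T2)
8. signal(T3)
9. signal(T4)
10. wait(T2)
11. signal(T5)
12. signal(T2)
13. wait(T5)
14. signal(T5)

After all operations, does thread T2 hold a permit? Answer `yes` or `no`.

Answer: no

Derivation:
Step 1: wait(T4) -> count=2 queue=[] holders={T4}
Step 2: wait(T2) -> count=1 queue=[] holders={T2,T4}
Step 3: wait(T1) -> count=0 queue=[] holders={T1,T2,T4}
Step 4: wait(T5) -> count=0 queue=[T5] holders={T1,T2,T4}
Step 5: wait(T3) -> count=0 queue=[T5,T3] holders={T1,T2,T4}
Step 6: signal(T1) -> count=0 queue=[T3] holders={T2,T4,T5}
Step 7: signal(T2) -> count=0 queue=[] holders={T3,T4,T5}
Step 8: signal(T3) -> count=1 queue=[] holders={T4,T5}
Step 9: signal(T4) -> count=2 queue=[] holders={T5}
Step 10: wait(T2) -> count=1 queue=[] holders={T2,T5}
Step 11: signal(T5) -> count=2 queue=[] holders={T2}
Step 12: signal(T2) -> count=3 queue=[] holders={none}
Step 13: wait(T5) -> count=2 queue=[] holders={T5}
Step 14: signal(T5) -> count=3 queue=[] holders={none}
Final holders: {none} -> T2 not in holders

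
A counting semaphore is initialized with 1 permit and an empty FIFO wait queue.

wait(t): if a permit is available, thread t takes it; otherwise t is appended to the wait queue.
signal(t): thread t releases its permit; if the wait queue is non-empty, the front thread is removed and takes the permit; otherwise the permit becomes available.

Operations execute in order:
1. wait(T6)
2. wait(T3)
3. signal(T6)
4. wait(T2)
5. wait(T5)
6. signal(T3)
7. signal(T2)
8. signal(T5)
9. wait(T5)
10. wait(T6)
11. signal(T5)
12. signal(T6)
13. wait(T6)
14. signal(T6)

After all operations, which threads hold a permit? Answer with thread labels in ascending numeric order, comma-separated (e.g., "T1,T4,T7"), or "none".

Step 1: wait(T6) -> count=0 queue=[] holders={T6}
Step 2: wait(T3) -> count=0 queue=[T3] holders={T6}
Step 3: signal(T6) -> count=0 queue=[] holders={T3}
Step 4: wait(T2) -> count=0 queue=[T2] holders={T3}
Step 5: wait(T5) -> count=0 queue=[T2,T5] holders={T3}
Step 6: signal(T3) -> count=0 queue=[T5] holders={T2}
Step 7: signal(T2) -> count=0 queue=[] holders={T5}
Step 8: signal(T5) -> count=1 queue=[] holders={none}
Step 9: wait(T5) -> count=0 queue=[] holders={T5}
Step 10: wait(T6) -> count=0 queue=[T6] holders={T5}
Step 11: signal(T5) -> count=0 queue=[] holders={T6}
Step 12: signal(T6) -> count=1 queue=[] holders={none}
Step 13: wait(T6) -> count=0 queue=[] holders={T6}
Step 14: signal(T6) -> count=1 queue=[] holders={none}
Final holders: none

Answer: none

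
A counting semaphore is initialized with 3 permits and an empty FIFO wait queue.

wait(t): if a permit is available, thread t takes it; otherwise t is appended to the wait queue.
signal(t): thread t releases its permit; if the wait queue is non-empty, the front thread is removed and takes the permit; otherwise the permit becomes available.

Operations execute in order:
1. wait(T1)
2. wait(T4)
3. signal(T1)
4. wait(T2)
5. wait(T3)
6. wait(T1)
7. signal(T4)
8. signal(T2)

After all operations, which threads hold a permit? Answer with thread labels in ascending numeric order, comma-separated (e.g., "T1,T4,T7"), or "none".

Answer: T1,T3

Derivation:
Step 1: wait(T1) -> count=2 queue=[] holders={T1}
Step 2: wait(T4) -> count=1 queue=[] holders={T1,T4}
Step 3: signal(T1) -> count=2 queue=[] holders={T4}
Step 4: wait(T2) -> count=1 queue=[] holders={T2,T4}
Step 5: wait(T3) -> count=0 queue=[] holders={T2,T3,T4}
Step 6: wait(T1) -> count=0 queue=[T1] holders={T2,T3,T4}
Step 7: signal(T4) -> count=0 queue=[] holders={T1,T2,T3}
Step 8: signal(T2) -> count=1 queue=[] holders={T1,T3}
Final holders: T1,T3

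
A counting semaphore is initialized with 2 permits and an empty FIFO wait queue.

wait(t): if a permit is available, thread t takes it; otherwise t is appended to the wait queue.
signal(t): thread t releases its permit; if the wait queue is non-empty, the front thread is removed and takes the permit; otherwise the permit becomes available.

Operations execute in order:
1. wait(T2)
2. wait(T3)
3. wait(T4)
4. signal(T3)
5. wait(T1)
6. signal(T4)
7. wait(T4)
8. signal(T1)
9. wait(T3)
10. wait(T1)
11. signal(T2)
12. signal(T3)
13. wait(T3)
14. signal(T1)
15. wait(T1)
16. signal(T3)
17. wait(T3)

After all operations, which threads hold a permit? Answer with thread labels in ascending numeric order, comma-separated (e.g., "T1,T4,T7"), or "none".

Step 1: wait(T2) -> count=1 queue=[] holders={T2}
Step 2: wait(T3) -> count=0 queue=[] holders={T2,T3}
Step 3: wait(T4) -> count=0 queue=[T4] holders={T2,T3}
Step 4: signal(T3) -> count=0 queue=[] holders={T2,T4}
Step 5: wait(T1) -> count=0 queue=[T1] holders={T2,T4}
Step 6: signal(T4) -> count=0 queue=[] holders={T1,T2}
Step 7: wait(T4) -> count=0 queue=[T4] holders={T1,T2}
Step 8: signal(T1) -> count=0 queue=[] holders={T2,T4}
Step 9: wait(T3) -> count=0 queue=[T3] holders={T2,T4}
Step 10: wait(T1) -> count=0 queue=[T3,T1] holders={T2,T4}
Step 11: signal(T2) -> count=0 queue=[T1] holders={T3,T4}
Step 12: signal(T3) -> count=0 queue=[] holders={T1,T4}
Step 13: wait(T3) -> count=0 queue=[T3] holders={T1,T4}
Step 14: signal(T1) -> count=0 queue=[] holders={T3,T4}
Step 15: wait(T1) -> count=0 queue=[T1] holders={T3,T4}
Step 16: signal(T3) -> count=0 queue=[] holders={T1,T4}
Step 17: wait(T3) -> count=0 queue=[T3] holders={T1,T4}
Final holders: T1,T4

Answer: T1,T4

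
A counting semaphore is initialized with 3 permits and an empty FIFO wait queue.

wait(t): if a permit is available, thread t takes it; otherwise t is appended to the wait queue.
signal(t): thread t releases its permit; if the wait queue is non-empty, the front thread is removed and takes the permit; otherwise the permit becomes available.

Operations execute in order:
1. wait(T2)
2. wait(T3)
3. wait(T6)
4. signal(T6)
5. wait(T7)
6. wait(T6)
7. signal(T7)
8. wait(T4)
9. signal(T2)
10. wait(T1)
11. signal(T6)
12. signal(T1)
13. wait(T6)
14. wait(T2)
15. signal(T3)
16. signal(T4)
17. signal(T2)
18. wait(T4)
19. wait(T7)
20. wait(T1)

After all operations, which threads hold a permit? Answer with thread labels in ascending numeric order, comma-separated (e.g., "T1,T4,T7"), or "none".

Answer: T4,T6,T7

Derivation:
Step 1: wait(T2) -> count=2 queue=[] holders={T2}
Step 2: wait(T3) -> count=1 queue=[] holders={T2,T3}
Step 3: wait(T6) -> count=0 queue=[] holders={T2,T3,T6}
Step 4: signal(T6) -> count=1 queue=[] holders={T2,T3}
Step 5: wait(T7) -> count=0 queue=[] holders={T2,T3,T7}
Step 6: wait(T6) -> count=0 queue=[T6] holders={T2,T3,T7}
Step 7: signal(T7) -> count=0 queue=[] holders={T2,T3,T6}
Step 8: wait(T4) -> count=0 queue=[T4] holders={T2,T3,T6}
Step 9: signal(T2) -> count=0 queue=[] holders={T3,T4,T6}
Step 10: wait(T1) -> count=0 queue=[T1] holders={T3,T4,T6}
Step 11: signal(T6) -> count=0 queue=[] holders={T1,T3,T4}
Step 12: signal(T1) -> count=1 queue=[] holders={T3,T4}
Step 13: wait(T6) -> count=0 queue=[] holders={T3,T4,T6}
Step 14: wait(T2) -> count=0 queue=[T2] holders={T3,T4,T6}
Step 15: signal(T3) -> count=0 queue=[] holders={T2,T4,T6}
Step 16: signal(T4) -> count=1 queue=[] holders={T2,T6}
Step 17: signal(T2) -> count=2 queue=[] holders={T6}
Step 18: wait(T4) -> count=1 queue=[] holders={T4,T6}
Step 19: wait(T7) -> count=0 queue=[] holders={T4,T6,T7}
Step 20: wait(T1) -> count=0 queue=[T1] holders={T4,T6,T7}
Final holders: T4,T6,T7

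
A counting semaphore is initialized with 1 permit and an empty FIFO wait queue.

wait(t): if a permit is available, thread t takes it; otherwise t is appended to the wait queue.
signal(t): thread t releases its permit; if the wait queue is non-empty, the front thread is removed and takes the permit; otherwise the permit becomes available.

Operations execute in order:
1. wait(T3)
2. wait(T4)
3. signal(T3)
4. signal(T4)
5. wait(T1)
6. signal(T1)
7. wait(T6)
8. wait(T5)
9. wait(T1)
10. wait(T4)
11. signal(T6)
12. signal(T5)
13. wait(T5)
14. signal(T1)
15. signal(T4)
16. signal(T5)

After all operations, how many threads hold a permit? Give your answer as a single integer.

Answer: 0

Derivation:
Step 1: wait(T3) -> count=0 queue=[] holders={T3}
Step 2: wait(T4) -> count=0 queue=[T4] holders={T3}
Step 3: signal(T3) -> count=0 queue=[] holders={T4}
Step 4: signal(T4) -> count=1 queue=[] holders={none}
Step 5: wait(T1) -> count=0 queue=[] holders={T1}
Step 6: signal(T1) -> count=1 queue=[] holders={none}
Step 7: wait(T6) -> count=0 queue=[] holders={T6}
Step 8: wait(T5) -> count=0 queue=[T5] holders={T6}
Step 9: wait(T1) -> count=0 queue=[T5,T1] holders={T6}
Step 10: wait(T4) -> count=0 queue=[T5,T1,T4] holders={T6}
Step 11: signal(T6) -> count=0 queue=[T1,T4] holders={T5}
Step 12: signal(T5) -> count=0 queue=[T4] holders={T1}
Step 13: wait(T5) -> count=0 queue=[T4,T5] holders={T1}
Step 14: signal(T1) -> count=0 queue=[T5] holders={T4}
Step 15: signal(T4) -> count=0 queue=[] holders={T5}
Step 16: signal(T5) -> count=1 queue=[] holders={none}
Final holders: {none} -> 0 thread(s)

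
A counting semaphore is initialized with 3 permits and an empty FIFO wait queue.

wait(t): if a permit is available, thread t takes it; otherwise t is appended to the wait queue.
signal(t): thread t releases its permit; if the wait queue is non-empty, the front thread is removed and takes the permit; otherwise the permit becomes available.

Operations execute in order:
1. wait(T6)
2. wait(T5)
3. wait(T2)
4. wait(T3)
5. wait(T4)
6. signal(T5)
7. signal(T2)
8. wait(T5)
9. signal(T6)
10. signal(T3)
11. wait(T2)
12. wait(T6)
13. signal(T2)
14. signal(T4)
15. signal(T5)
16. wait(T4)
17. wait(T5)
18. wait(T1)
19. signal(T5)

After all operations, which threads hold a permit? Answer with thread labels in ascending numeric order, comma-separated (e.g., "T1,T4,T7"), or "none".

Answer: T1,T4,T6

Derivation:
Step 1: wait(T6) -> count=2 queue=[] holders={T6}
Step 2: wait(T5) -> count=1 queue=[] holders={T5,T6}
Step 3: wait(T2) -> count=0 queue=[] holders={T2,T5,T6}
Step 4: wait(T3) -> count=0 queue=[T3] holders={T2,T5,T6}
Step 5: wait(T4) -> count=0 queue=[T3,T4] holders={T2,T5,T6}
Step 6: signal(T5) -> count=0 queue=[T4] holders={T2,T3,T6}
Step 7: signal(T2) -> count=0 queue=[] holders={T3,T4,T6}
Step 8: wait(T5) -> count=0 queue=[T5] holders={T3,T4,T6}
Step 9: signal(T6) -> count=0 queue=[] holders={T3,T4,T5}
Step 10: signal(T3) -> count=1 queue=[] holders={T4,T5}
Step 11: wait(T2) -> count=0 queue=[] holders={T2,T4,T5}
Step 12: wait(T6) -> count=0 queue=[T6] holders={T2,T4,T5}
Step 13: signal(T2) -> count=0 queue=[] holders={T4,T5,T6}
Step 14: signal(T4) -> count=1 queue=[] holders={T5,T6}
Step 15: signal(T5) -> count=2 queue=[] holders={T6}
Step 16: wait(T4) -> count=1 queue=[] holders={T4,T6}
Step 17: wait(T5) -> count=0 queue=[] holders={T4,T5,T6}
Step 18: wait(T1) -> count=0 queue=[T1] holders={T4,T5,T6}
Step 19: signal(T5) -> count=0 queue=[] holders={T1,T4,T6}
Final holders: T1,T4,T6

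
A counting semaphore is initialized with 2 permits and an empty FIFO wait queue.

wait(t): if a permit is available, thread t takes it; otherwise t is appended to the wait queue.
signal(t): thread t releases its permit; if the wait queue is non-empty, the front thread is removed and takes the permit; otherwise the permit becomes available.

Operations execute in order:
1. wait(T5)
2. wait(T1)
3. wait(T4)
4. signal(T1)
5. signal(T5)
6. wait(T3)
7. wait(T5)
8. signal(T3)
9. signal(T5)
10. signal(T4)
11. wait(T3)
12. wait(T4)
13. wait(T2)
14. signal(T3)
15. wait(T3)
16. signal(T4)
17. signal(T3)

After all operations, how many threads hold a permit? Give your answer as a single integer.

Step 1: wait(T5) -> count=1 queue=[] holders={T5}
Step 2: wait(T1) -> count=0 queue=[] holders={T1,T5}
Step 3: wait(T4) -> count=0 queue=[T4] holders={T1,T5}
Step 4: signal(T1) -> count=0 queue=[] holders={T4,T5}
Step 5: signal(T5) -> count=1 queue=[] holders={T4}
Step 6: wait(T3) -> count=0 queue=[] holders={T3,T4}
Step 7: wait(T5) -> count=0 queue=[T5] holders={T3,T4}
Step 8: signal(T3) -> count=0 queue=[] holders={T4,T5}
Step 9: signal(T5) -> count=1 queue=[] holders={T4}
Step 10: signal(T4) -> count=2 queue=[] holders={none}
Step 11: wait(T3) -> count=1 queue=[] holders={T3}
Step 12: wait(T4) -> count=0 queue=[] holders={T3,T4}
Step 13: wait(T2) -> count=0 queue=[T2] holders={T3,T4}
Step 14: signal(T3) -> count=0 queue=[] holders={T2,T4}
Step 15: wait(T3) -> count=0 queue=[T3] holders={T2,T4}
Step 16: signal(T4) -> count=0 queue=[] holders={T2,T3}
Step 17: signal(T3) -> count=1 queue=[] holders={T2}
Final holders: {T2} -> 1 thread(s)

Answer: 1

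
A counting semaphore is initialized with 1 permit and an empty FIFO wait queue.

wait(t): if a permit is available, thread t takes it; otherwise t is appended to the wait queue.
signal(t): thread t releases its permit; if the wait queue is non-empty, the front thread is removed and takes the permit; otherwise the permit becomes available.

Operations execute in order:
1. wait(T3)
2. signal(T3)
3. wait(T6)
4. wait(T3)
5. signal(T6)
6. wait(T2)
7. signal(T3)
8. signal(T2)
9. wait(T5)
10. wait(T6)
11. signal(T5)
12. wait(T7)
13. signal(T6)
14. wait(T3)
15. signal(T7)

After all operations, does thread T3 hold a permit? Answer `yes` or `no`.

Answer: yes

Derivation:
Step 1: wait(T3) -> count=0 queue=[] holders={T3}
Step 2: signal(T3) -> count=1 queue=[] holders={none}
Step 3: wait(T6) -> count=0 queue=[] holders={T6}
Step 4: wait(T3) -> count=0 queue=[T3] holders={T6}
Step 5: signal(T6) -> count=0 queue=[] holders={T3}
Step 6: wait(T2) -> count=0 queue=[T2] holders={T3}
Step 7: signal(T3) -> count=0 queue=[] holders={T2}
Step 8: signal(T2) -> count=1 queue=[] holders={none}
Step 9: wait(T5) -> count=0 queue=[] holders={T5}
Step 10: wait(T6) -> count=0 queue=[T6] holders={T5}
Step 11: signal(T5) -> count=0 queue=[] holders={T6}
Step 12: wait(T7) -> count=0 queue=[T7] holders={T6}
Step 13: signal(T6) -> count=0 queue=[] holders={T7}
Step 14: wait(T3) -> count=0 queue=[T3] holders={T7}
Step 15: signal(T7) -> count=0 queue=[] holders={T3}
Final holders: {T3} -> T3 in holders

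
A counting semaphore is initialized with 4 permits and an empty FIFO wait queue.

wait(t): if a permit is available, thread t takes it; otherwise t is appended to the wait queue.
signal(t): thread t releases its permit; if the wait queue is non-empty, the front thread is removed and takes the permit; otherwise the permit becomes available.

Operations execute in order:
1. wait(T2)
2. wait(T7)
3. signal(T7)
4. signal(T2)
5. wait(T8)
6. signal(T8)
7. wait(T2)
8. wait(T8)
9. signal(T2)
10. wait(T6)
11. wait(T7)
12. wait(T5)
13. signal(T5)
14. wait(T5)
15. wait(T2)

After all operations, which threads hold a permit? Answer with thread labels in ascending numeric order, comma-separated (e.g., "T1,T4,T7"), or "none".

Step 1: wait(T2) -> count=3 queue=[] holders={T2}
Step 2: wait(T7) -> count=2 queue=[] holders={T2,T7}
Step 3: signal(T7) -> count=3 queue=[] holders={T2}
Step 4: signal(T2) -> count=4 queue=[] holders={none}
Step 5: wait(T8) -> count=3 queue=[] holders={T8}
Step 6: signal(T8) -> count=4 queue=[] holders={none}
Step 7: wait(T2) -> count=3 queue=[] holders={T2}
Step 8: wait(T8) -> count=2 queue=[] holders={T2,T8}
Step 9: signal(T2) -> count=3 queue=[] holders={T8}
Step 10: wait(T6) -> count=2 queue=[] holders={T6,T8}
Step 11: wait(T7) -> count=1 queue=[] holders={T6,T7,T8}
Step 12: wait(T5) -> count=0 queue=[] holders={T5,T6,T7,T8}
Step 13: signal(T5) -> count=1 queue=[] holders={T6,T7,T8}
Step 14: wait(T5) -> count=0 queue=[] holders={T5,T6,T7,T8}
Step 15: wait(T2) -> count=0 queue=[T2] holders={T5,T6,T7,T8}
Final holders: T5,T6,T7,T8

Answer: T5,T6,T7,T8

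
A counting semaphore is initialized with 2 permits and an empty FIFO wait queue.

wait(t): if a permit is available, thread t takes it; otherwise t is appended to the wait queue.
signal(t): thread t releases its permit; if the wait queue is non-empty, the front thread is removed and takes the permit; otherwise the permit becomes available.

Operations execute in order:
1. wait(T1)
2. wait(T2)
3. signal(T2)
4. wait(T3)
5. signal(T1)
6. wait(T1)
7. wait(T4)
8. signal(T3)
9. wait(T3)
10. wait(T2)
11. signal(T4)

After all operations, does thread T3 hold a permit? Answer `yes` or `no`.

Step 1: wait(T1) -> count=1 queue=[] holders={T1}
Step 2: wait(T2) -> count=0 queue=[] holders={T1,T2}
Step 3: signal(T2) -> count=1 queue=[] holders={T1}
Step 4: wait(T3) -> count=0 queue=[] holders={T1,T3}
Step 5: signal(T1) -> count=1 queue=[] holders={T3}
Step 6: wait(T1) -> count=0 queue=[] holders={T1,T3}
Step 7: wait(T4) -> count=0 queue=[T4] holders={T1,T3}
Step 8: signal(T3) -> count=0 queue=[] holders={T1,T4}
Step 9: wait(T3) -> count=0 queue=[T3] holders={T1,T4}
Step 10: wait(T2) -> count=0 queue=[T3,T2] holders={T1,T4}
Step 11: signal(T4) -> count=0 queue=[T2] holders={T1,T3}
Final holders: {T1,T3} -> T3 in holders

Answer: yes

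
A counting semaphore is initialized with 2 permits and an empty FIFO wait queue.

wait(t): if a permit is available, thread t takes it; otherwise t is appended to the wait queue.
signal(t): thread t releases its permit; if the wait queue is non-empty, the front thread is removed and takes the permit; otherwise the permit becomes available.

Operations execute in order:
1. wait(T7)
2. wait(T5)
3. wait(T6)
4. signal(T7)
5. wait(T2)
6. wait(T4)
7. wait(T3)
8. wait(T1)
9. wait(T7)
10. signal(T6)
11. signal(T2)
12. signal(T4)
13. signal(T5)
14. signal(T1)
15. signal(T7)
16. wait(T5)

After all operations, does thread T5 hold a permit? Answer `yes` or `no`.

Answer: yes

Derivation:
Step 1: wait(T7) -> count=1 queue=[] holders={T7}
Step 2: wait(T5) -> count=0 queue=[] holders={T5,T7}
Step 3: wait(T6) -> count=0 queue=[T6] holders={T5,T7}
Step 4: signal(T7) -> count=0 queue=[] holders={T5,T6}
Step 5: wait(T2) -> count=0 queue=[T2] holders={T5,T6}
Step 6: wait(T4) -> count=0 queue=[T2,T4] holders={T5,T6}
Step 7: wait(T3) -> count=0 queue=[T2,T4,T3] holders={T5,T6}
Step 8: wait(T1) -> count=0 queue=[T2,T4,T3,T1] holders={T5,T6}
Step 9: wait(T7) -> count=0 queue=[T2,T4,T3,T1,T7] holders={T5,T6}
Step 10: signal(T6) -> count=0 queue=[T4,T3,T1,T7] holders={T2,T5}
Step 11: signal(T2) -> count=0 queue=[T3,T1,T7] holders={T4,T5}
Step 12: signal(T4) -> count=0 queue=[T1,T7] holders={T3,T5}
Step 13: signal(T5) -> count=0 queue=[T7] holders={T1,T3}
Step 14: signal(T1) -> count=0 queue=[] holders={T3,T7}
Step 15: signal(T7) -> count=1 queue=[] holders={T3}
Step 16: wait(T5) -> count=0 queue=[] holders={T3,T5}
Final holders: {T3,T5} -> T5 in holders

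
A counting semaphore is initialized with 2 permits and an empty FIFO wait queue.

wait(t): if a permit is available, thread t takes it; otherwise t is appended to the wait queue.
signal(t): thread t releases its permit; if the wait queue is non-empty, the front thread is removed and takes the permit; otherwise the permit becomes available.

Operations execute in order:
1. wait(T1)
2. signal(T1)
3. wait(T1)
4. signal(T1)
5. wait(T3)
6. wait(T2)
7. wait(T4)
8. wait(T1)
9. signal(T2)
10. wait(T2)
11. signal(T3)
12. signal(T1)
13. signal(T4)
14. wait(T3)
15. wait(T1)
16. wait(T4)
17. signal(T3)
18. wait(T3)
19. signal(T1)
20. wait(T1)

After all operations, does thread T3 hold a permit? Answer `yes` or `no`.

Step 1: wait(T1) -> count=1 queue=[] holders={T1}
Step 2: signal(T1) -> count=2 queue=[] holders={none}
Step 3: wait(T1) -> count=1 queue=[] holders={T1}
Step 4: signal(T1) -> count=2 queue=[] holders={none}
Step 5: wait(T3) -> count=1 queue=[] holders={T3}
Step 6: wait(T2) -> count=0 queue=[] holders={T2,T3}
Step 7: wait(T4) -> count=0 queue=[T4] holders={T2,T3}
Step 8: wait(T1) -> count=0 queue=[T4,T1] holders={T2,T3}
Step 9: signal(T2) -> count=0 queue=[T1] holders={T3,T4}
Step 10: wait(T2) -> count=0 queue=[T1,T2] holders={T3,T4}
Step 11: signal(T3) -> count=0 queue=[T2] holders={T1,T4}
Step 12: signal(T1) -> count=0 queue=[] holders={T2,T4}
Step 13: signal(T4) -> count=1 queue=[] holders={T2}
Step 14: wait(T3) -> count=0 queue=[] holders={T2,T3}
Step 15: wait(T1) -> count=0 queue=[T1] holders={T2,T3}
Step 16: wait(T4) -> count=0 queue=[T1,T4] holders={T2,T3}
Step 17: signal(T3) -> count=0 queue=[T4] holders={T1,T2}
Step 18: wait(T3) -> count=0 queue=[T4,T3] holders={T1,T2}
Step 19: signal(T1) -> count=0 queue=[T3] holders={T2,T4}
Step 20: wait(T1) -> count=0 queue=[T3,T1] holders={T2,T4}
Final holders: {T2,T4} -> T3 not in holders

Answer: no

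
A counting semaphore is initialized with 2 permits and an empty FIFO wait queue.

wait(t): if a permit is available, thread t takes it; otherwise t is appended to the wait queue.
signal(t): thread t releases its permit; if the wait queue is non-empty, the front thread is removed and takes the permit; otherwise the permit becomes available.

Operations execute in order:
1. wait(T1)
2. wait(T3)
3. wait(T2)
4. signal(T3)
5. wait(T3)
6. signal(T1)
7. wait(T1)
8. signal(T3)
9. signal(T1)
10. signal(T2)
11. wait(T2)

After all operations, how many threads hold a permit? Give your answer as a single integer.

Step 1: wait(T1) -> count=1 queue=[] holders={T1}
Step 2: wait(T3) -> count=0 queue=[] holders={T1,T3}
Step 3: wait(T2) -> count=0 queue=[T2] holders={T1,T3}
Step 4: signal(T3) -> count=0 queue=[] holders={T1,T2}
Step 5: wait(T3) -> count=0 queue=[T3] holders={T1,T2}
Step 6: signal(T1) -> count=0 queue=[] holders={T2,T3}
Step 7: wait(T1) -> count=0 queue=[T1] holders={T2,T3}
Step 8: signal(T3) -> count=0 queue=[] holders={T1,T2}
Step 9: signal(T1) -> count=1 queue=[] holders={T2}
Step 10: signal(T2) -> count=2 queue=[] holders={none}
Step 11: wait(T2) -> count=1 queue=[] holders={T2}
Final holders: {T2} -> 1 thread(s)

Answer: 1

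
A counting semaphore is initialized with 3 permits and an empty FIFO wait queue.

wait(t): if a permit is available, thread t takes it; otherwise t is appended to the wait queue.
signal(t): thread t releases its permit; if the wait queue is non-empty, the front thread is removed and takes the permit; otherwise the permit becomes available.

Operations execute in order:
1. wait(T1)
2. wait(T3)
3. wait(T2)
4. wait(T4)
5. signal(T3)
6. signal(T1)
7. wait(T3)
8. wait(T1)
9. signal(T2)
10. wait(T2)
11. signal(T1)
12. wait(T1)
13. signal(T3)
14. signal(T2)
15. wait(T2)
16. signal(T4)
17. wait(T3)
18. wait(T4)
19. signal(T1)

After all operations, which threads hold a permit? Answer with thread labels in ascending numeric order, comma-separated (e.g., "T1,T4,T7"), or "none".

Answer: T2,T3,T4

Derivation:
Step 1: wait(T1) -> count=2 queue=[] holders={T1}
Step 2: wait(T3) -> count=1 queue=[] holders={T1,T3}
Step 3: wait(T2) -> count=0 queue=[] holders={T1,T2,T3}
Step 4: wait(T4) -> count=0 queue=[T4] holders={T1,T2,T3}
Step 5: signal(T3) -> count=0 queue=[] holders={T1,T2,T4}
Step 6: signal(T1) -> count=1 queue=[] holders={T2,T4}
Step 7: wait(T3) -> count=0 queue=[] holders={T2,T3,T4}
Step 8: wait(T1) -> count=0 queue=[T1] holders={T2,T3,T4}
Step 9: signal(T2) -> count=0 queue=[] holders={T1,T3,T4}
Step 10: wait(T2) -> count=0 queue=[T2] holders={T1,T3,T4}
Step 11: signal(T1) -> count=0 queue=[] holders={T2,T3,T4}
Step 12: wait(T1) -> count=0 queue=[T1] holders={T2,T3,T4}
Step 13: signal(T3) -> count=0 queue=[] holders={T1,T2,T4}
Step 14: signal(T2) -> count=1 queue=[] holders={T1,T4}
Step 15: wait(T2) -> count=0 queue=[] holders={T1,T2,T4}
Step 16: signal(T4) -> count=1 queue=[] holders={T1,T2}
Step 17: wait(T3) -> count=0 queue=[] holders={T1,T2,T3}
Step 18: wait(T4) -> count=0 queue=[T4] holders={T1,T2,T3}
Step 19: signal(T1) -> count=0 queue=[] holders={T2,T3,T4}
Final holders: T2,T3,T4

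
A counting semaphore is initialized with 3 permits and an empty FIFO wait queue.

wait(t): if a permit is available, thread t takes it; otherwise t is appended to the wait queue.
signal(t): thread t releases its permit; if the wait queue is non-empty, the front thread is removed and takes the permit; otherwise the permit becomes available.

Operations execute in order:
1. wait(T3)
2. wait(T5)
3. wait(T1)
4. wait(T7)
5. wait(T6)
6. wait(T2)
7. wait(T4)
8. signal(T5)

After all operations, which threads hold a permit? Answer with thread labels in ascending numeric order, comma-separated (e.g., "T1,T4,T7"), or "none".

Step 1: wait(T3) -> count=2 queue=[] holders={T3}
Step 2: wait(T5) -> count=1 queue=[] holders={T3,T5}
Step 3: wait(T1) -> count=0 queue=[] holders={T1,T3,T5}
Step 4: wait(T7) -> count=0 queue=[T7] holders={T1,T3,T5}
Step 5: wait(T6) -> count=0 queue=[T7,T6] holders={T1,T3,T5}
Step 6: wait(T2) -> count=0 queue=[T7,T6,T2] holders={T1,T3,T5}
Step 7: wait(T4) -> count=0 queue=[T7,T6,T2,T4] holders={T1,T3,T5}
Step 8: signal(T5) -> count=0 queue=[T6,T2,T4] holders={T1,T3,T7}
Final holders: T1,T3,T7

Answer: T1,T3,T7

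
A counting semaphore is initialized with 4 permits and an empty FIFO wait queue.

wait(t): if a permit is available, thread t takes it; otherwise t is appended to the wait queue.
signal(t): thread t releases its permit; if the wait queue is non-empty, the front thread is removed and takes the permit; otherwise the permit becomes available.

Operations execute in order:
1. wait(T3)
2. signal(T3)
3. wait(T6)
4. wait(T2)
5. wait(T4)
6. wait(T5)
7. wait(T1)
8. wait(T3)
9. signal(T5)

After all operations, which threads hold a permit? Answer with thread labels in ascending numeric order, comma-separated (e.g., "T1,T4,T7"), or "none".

Answer: T1,T2,T4,T6

Derivation:
Step 1: wait(T3) -> count=3 queue=[] holders={T3}
Step 2: signal(T3) -> count=4 queue=[] holders={none}
Step 3: wait(T6) -> count=3 queue=[] holders={T6}
Step 4: wait(T2) -> count=2 queue=[] holders={T2,T6}
Step 5: wait(T4) -> count=1 queue=[] holders={T2,T4,T6}
Step 6: wait(T5) -> count=0 queue=[] holders={T2,T4,T5,T6}
Step 7: wait(T1) -> count=0 queue=[T1] holders={T2,T4,T5,T6}
Step 8: wait(T3) -> count=0 queue=[T1,T3] holders={T2,T4,T5,T6}
Step 9: signal(T5) -> count=0 queue=[T3] holders={T1,T2,T4,T6}
Final holders: T1,T2,T4,T6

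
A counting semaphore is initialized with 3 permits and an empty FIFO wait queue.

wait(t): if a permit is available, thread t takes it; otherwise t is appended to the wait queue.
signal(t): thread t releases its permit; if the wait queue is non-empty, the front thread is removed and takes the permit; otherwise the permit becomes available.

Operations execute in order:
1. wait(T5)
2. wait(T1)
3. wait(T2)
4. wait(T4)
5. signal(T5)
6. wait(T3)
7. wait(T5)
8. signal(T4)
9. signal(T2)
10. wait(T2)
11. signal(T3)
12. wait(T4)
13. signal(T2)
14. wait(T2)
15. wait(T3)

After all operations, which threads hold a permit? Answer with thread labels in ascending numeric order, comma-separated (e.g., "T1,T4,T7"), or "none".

Answer: T1,T4,T5

Derivation:
Step 1: wait(T5) -> count=2 queue=[] holders={T5}
Step 2: wait(T1) -> count=1 queue=[] holders={T1,T5}
Step 3: wait(T2) -> count=0 queue=[] holders={T1,T2,T5}
Step 4: wait(T4) -> count=0 queue=[T4] holders={T1,T2,T5}
Step 5: signal(T5) -> count=0 queue=[] holders={T1,T2,T4}
Step 6: wait(T3) -> count=0 queue=[T3] holders={T1,T2,T4}
Step 7: wait(T5) -> count=0 queue=[T3,T5] holders={T1,T2,T4}
Step 8: signal(T4) -> count=0 queue=[T5] holders={T1,T2,T3}
Step 9: signal(T2) -> count=0 queue=[] holders={T1,T3,T5}
Step 10: wait(T2) -> count=0 queue=[T2] holders={T1,T3,T5}
Step 11: signal(T3) -> count=0 queue=[] holders={T1,T2,T5}
Step 12: wait(T4) -> count=0 queue=[T4] holders={T1,T2,T5}
Step 13: signal(T2) -> count=0 queue=[] holders={T1,T4,T5}
Step 14: wait(T2) -> count=0 queue=[T2] holders={T1,T4,T5}
Step 15: wait(T3) -> count=0 queue=[T2,T3] holders={T1,T4,T5}
Final holders: T1,T4,T5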